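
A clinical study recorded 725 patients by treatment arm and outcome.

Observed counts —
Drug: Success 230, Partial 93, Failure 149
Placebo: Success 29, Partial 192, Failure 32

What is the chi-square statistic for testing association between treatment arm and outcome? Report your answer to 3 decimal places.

219.922

Row totals: 472, 253. Column totals: 259, 285, 181. Grand total N = 725.
Expected counts (row total × column total / N):
  Drug, Success: 472×259/725 = 168.6179
  Drug, Partial: 472×285/725 = 185.5448
  Drug, Failure: 472×181/725 = 117.8372
  Placebo, Success: 253×259/725 = 90.3821
  Placebo, Partial: 253×285/725 = 99.4552
  Placebo, Failure: 253×181/725 = 63.1628
Contributions (O − E)²/E:
  (230 − 168.6179)²/168.6179 = 22.3450
  (93 − 185.5448)²/185.5448 = 46.1589
  (149 − 117.8372)²/117.8372 = 8.2412
  (29 − 90.3821)²/90.3821 = 41.6870
  (192 − 99.4552)²/99.4552 = 86.1146
  (32 − 63.1628)²/63.1628 = 15.3749
χ² = 22.3450 + 46.1589 + 8.2412 + 41.6870 + 86.1146 + 15.3749 = 219.922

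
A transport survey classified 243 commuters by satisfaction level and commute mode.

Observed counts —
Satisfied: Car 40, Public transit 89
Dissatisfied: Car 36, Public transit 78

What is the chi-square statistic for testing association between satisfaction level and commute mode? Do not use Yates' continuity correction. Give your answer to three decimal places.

0.009

Row totals: 129, 114. Column totals: 76, 167. Grand total N = 243.
Expected counts (row total × column total / N):
  Satisfied, Car: 129×76/243 = 40.3457
  Satisfied, Public transit: 129×167/243 = 88.6543
  Dissatisfied, Car: 114×76/243 = 35.6543
  Dissatisfied, Public transit: 114×167/243 = 78.3457
Contributions (O − E)²/E:
  (40 − 40.3457)²/40.3457 = 0.0030
  (89 − 88.6543)²/88.6543 = 0.0013
  (36 − 35.6543)²/35.6543 = 0.0034
  (78 − 78.3457)²/78.3457 = 0.0015
χ² = 0.0030 + 0.0013 + 0.0034 + 0.0015 = 0.009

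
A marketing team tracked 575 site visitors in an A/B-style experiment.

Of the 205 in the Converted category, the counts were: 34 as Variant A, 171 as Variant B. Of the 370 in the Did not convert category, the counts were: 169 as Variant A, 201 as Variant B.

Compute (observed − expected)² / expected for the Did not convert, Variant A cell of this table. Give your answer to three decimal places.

11.273

Row total (Did not convert) = 370; column total (Variant A) = 203; N = 575.
Expected count E = 370 × 203 / 575 = 130.6261.
Contribution = (O − E)²/E = (169 − 130.6261)² / 130.6261 = 11.273.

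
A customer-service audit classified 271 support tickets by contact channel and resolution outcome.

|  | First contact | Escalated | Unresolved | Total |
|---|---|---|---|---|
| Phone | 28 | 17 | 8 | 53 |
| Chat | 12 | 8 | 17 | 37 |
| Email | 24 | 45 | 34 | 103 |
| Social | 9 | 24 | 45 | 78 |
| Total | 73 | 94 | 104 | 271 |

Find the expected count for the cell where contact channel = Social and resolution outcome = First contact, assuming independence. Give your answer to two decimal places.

21.01

Row total (Social) = 78; column total (First contact) = 73; grand total N = 271.
Expected count = (row total × column total) / N = 78 × 73 / 271 = 21.01.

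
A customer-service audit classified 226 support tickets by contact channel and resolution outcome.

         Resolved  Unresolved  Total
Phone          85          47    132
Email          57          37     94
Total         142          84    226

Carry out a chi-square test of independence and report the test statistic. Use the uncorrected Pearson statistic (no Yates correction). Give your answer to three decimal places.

0.332

Grand total N = 226.
Expected counts (row total × column total / N):
  Phone, Resolved: 132×142/226 = 82.9381
  Phone, Unresolved: 132×84/226 = 49.0619
  Email, Resolved: 94×142/226 = 59.0619
  Email, Unresolved: 94×84/226 = 34.9381
Contributions (O − E)²/E:
  (85 − 82.9381)²/82.9381 = 0.0513
  (47 − 49.0619)²/49.0619 = 0.0867
  (57 − 59.0619)²/59.0619 = 0.0720
  (37 − 34.9381)²/34.9381 = 0.1217
χ² = 0.0513 + 0.0867 + 0.0720 + 0.1217 = 0.332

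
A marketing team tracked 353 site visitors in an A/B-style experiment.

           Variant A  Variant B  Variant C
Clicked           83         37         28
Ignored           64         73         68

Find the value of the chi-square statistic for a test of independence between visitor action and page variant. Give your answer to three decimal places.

Row totals: 148, 205. Column totals: 147, 110, 96. Grand total N = 353.
Expected counts (row total × column total / N):
  Clicked, Variant A: 148×147/353 = 61.6317
  Clicked, Variant B: 148×110/353 = 46.1190
  Clicked, Variant C: 148×96/353 = 40.2493
  Ignored, Variant A: 205×147/353 = 85.3683
  Ignored, Variant B: 205×110/353 = 63.8810
  Ignored, Variant C: 205×96/353 = 55.7507
Contributions (O − E)²/E:
  (83 − 61.6317)²/61.6317 = 7.4086
  (37 − 46.1190)²/46.1190 = 1.8031
  (28 − 40.2493)²/40.2493 = 3.7279
  (64 − 85.3683)²/85.3683 = 5.3486
  (73 − 63.8810)²/63.8810 = 1.3017
  (68 − 55.7507)²/55.7507 = 2.6914
χ² = 7.4086 + 1.8031 + 3.7279 + 5.3486 + 1.3017 + 2.6914 = 22.281

22.281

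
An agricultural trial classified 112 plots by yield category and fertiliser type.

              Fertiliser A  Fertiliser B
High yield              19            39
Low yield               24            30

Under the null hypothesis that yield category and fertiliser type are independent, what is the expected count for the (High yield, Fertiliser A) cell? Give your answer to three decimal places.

Row total (High yield) = 58; column total (Fertiliser A) = 43; grand total N = 112.
Expected count = (row total × column total) / N = 58 × 43 / 112 = 22.268.

22.268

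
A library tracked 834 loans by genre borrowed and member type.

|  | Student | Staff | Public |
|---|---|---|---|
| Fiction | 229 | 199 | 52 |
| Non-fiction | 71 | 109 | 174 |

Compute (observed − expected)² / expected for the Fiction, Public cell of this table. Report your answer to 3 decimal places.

Row total (Fiction) = 480; column total (Public) = 226; N = 834.
Expected count E = 480 × 226 / 834 = 130.07194.
Contribution = (O − E)²/E = (52 − 130.07194)² / 130.07194 = 46.860.

46.860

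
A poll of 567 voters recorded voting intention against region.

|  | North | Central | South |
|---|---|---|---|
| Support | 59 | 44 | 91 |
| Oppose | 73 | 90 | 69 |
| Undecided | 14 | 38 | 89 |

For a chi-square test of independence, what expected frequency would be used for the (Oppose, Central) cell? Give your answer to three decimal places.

70.377

Row total (Oppose) = 232; column total (Central) = 172; grand total N = 567.
Expected count = (row total × column total) / N = 232 × 172 / 567 = 70.377.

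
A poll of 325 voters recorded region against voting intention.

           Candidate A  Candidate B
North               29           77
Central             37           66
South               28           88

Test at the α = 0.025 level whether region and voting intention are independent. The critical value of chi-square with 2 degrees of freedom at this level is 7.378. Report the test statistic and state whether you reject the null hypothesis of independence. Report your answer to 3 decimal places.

3.873; fail to reject H₀

Row totals: 106, 103, 116. Column totals: 94, 231. Grand total N = 325.
Expected counts (row total × column total / N):
  North, Candidate A: 106×94/325 = 30.6585
  North, Candidate B: 106×231/325 = 75.3415
  Central, Candidate A: 103×94/325 = 29.7908
  Central, Candidate B: 103×231/325 = 73.2092
  South, Candidate A: 116×94/325 = 33.5508
  South, Candidate B: 116×231/325 = 82.4492
Contributions (O − E)²/E:
  (29 − 30.6585)²/30.6585 = 0.0897
  (77 − 75.3415)²/75.3415 = 0.0365
  (37 − 29.7908)²/29.7908 = 1.7446
  (66 − 73.2092)²/73.2092 = 0.7099
  (28 − 33.5508)²/33.5508 = 0.9184
  (88 − 82.4492)²/82.4492 = 0.3737
χ² = 0.0897 + 0.0365 + 1.7446 + 0.7099 + 0.9184 + 0.3737 = 3.873
df = (3−1)(2−1) = 2. Since 3.873 < 7.378, fail to reject the null hypothesis of independence at α = 0.025.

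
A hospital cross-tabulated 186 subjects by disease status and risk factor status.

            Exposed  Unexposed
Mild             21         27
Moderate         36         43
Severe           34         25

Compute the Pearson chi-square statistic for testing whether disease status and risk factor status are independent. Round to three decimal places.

Row totals: 48, 79, 59. Column totals: 91, 95. Grand total N = 186.
Expected counts (row total × column total / N):
  Mild, Exposed: 48×91/186 = 23.4839
  Mild, Unexposed: 48×95/186 = 24.5161
  Moderate, Exposed: 79×91/186 = 38.6505
  Moderate, Unexposed: 79×95/186 = 40.3495
  Severe, Exposed: 59×91/186 = 28.8656
  Severe, Unexposed: 59×95/186 = 30.1344
Contributions (O − E)²/E:
  (21 − 23.4839)²/23.4839 = 0.2627
  (27 − 24.5161)²/24.5161 = 0.2517
  (36 − 38.6505)²/38.6505 = 0.1818
  (43 − 40.3495)²/40.3495 = 0.1741
  (34 − 28.8656)²/28.8656 = 0.9133
  (25 − 30.1344)²/30.1344 = 0.8748
χ² = 0.2627 + 0.2517 + 0.1818 + 0.1741 + 0.9133 + 0.8748 = 2.658

2.658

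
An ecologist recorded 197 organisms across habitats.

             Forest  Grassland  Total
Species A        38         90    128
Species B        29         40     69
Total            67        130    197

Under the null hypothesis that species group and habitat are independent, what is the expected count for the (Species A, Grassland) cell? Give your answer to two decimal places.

84.47

Row total (Species A) = 128; column total (Grassland) = 130; grand total N = 197.
Expected count = (row total × column total) / N = 128 × 130 / 197 = 84.47.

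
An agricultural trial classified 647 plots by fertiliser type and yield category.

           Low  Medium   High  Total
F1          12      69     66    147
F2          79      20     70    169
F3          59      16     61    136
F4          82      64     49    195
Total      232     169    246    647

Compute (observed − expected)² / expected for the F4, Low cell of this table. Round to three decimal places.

Row total (F4) = 195; column total (Low) = 232; N = 647.
Expected count E = 195 × 232 / 647 = 69.9227.
Contribution = (O − E)²/E = (82 − 69.9227)² / 69.9227 = 2.086.

2.086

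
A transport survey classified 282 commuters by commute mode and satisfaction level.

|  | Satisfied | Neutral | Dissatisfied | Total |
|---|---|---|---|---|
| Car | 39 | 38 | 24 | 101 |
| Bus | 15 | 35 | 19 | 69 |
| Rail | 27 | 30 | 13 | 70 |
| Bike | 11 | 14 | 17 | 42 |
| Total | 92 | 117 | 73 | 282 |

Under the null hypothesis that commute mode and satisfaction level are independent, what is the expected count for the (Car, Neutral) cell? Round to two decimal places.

Row total (Car) = 101; column total (Neutral) = 117; grand total N = 282.
Expected count = (row total × column total) / N = 101 × 117 / 282 = 41.90.

41.90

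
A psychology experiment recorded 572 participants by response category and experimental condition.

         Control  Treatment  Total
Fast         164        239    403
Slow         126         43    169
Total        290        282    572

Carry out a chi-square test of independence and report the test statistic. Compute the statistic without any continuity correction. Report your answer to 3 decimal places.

54.620

Grand total N = 572.
Expected counts (row total × column total / N):
  Fast, Control: 403×290/572 = 204.3182
  Fast, Treatment: 403×282/572 = 198.6818
  Slow, Control: 169×290/572 = 85.6818
  Slow, Treatment: 169×282/572 = 83.3182
Contributions (O − E)²/E:
  (164 − 204.3182)²/204.3182 = 7.9560
  (239 − 198.6818)²/198.6818 = 8.1817
  (126 − 85.6818)²/85.6818 = 18.9720
  (43 − 83.3182)²/83.3182 = 19.5102
χ² = 7.9560 + 8.1817 + 18.9720 + 19.5102 = 54.620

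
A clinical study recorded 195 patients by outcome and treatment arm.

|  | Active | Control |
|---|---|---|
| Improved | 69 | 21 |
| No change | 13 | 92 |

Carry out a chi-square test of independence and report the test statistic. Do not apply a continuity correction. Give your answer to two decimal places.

Row totals: 90, 105. Column totals: 82, 113. Grand total N = 195.
Expected counts (row total × column total / N):
  Improved, Active: 90×82/195 = 37.8462
  Improved, Control: 90×113/195 = 52.1538
  No change, Active: 105×82/195 = 44.1538
  No change, Control: 105×113/195 = 60.8462
Contributions (O − E)²/E:
  (69 − 37.8462)²/37.8462 = 25.6448
  (21 − 52.1538)²/52.1538 = 18.6096
  (13 − 44.1538)²/44.1538 = 21.9813
  (92 − 60.8462)²/60.8462 = 15.9510
χ² = 25.6448 + 18.6096 + 21.9813 + 15.9510 = 82.19

82.19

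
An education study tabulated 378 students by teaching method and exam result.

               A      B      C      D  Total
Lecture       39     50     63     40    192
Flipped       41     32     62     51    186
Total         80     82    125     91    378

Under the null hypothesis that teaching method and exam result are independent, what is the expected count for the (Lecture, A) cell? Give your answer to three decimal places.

Row total (Lecture) = 192; column total (A) = 80; grand total N = 378.
Expected count = (row total × column total) / N = 192 × 80 / 378 = 40.635.

40.635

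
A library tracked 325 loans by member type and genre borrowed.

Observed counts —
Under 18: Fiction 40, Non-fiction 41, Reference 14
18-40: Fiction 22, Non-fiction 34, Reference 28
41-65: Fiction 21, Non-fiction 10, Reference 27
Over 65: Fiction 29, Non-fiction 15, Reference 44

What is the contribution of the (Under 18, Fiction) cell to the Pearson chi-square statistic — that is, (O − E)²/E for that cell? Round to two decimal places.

Row total (Under 18) = 95; column total (Fiction) = 112; N = 325.
Expected count E = 95 × 112 / 325 = 32.738.
Contribution = (O − E)²/E = (40 − 32.738)² / 32.738 = 1.61.

1.61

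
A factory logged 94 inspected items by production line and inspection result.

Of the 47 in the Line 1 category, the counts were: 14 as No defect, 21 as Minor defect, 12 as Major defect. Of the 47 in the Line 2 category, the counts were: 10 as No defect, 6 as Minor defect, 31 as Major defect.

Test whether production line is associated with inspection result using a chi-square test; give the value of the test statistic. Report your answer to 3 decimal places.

Row totals: 47, 47. Column totals: 24, 27, 43. Grand total N = 94.
Expected counts (row total × column total / N):
  Line 1, No defect: 47×24/94 = 12.0000
  Line 1, Minor defect: 47×27/94 = 13.5000
  Line 1, Major defect: 47×43/94 = 21.5000
  Line 2, No defect: 47×24/94 = 12.0000
  Line 2, Minor defect: 47×27/94 = 13.5000
  Line 2, Major defect: 47×43/94 = 21.5000
Contributions (O − E)²/E:
  (14 − 12.0000)²/12.0000 = 0.3333
  (21 − 13.5000)²/13.5000 = 4.1667
  (12 − 21.5000)²/21.5000 = 4.1977
  (10 − 12.0000)²/12.0000 = 0.3333
  (6 − 13.5000)²/13.5000 = 4.1667
  (31 − 21.5000)²/21.5000 = 4.1977
χ² = 0.3333 + 4.1667 + 4.1977 + 0.3333 + 4.1667 + 4.1977 = 17.395

17.395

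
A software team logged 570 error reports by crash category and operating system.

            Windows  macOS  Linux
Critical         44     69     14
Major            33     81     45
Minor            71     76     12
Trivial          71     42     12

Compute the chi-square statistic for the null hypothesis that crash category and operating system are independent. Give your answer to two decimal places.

Row totals: 127, 159, 159, 125. Column totals: 219, 268, 83. Grand total N = 570.
Expected counts (row total × column total / N):
  Critical, Windows: 127×219/570 = 48.7947
  Critical, macOS: 127×268/570 = 59.7123
  Critical, Linux: 127×83/570 = 18.4930
  Major, Windows: 159×219/570 = 61.0895
  Major, macOS: 159×268/570 = 74.7579
  Major, Linux: 159×83/570 = 23.1526
  Minor, Windows: 159×219/570 = 61.0895
  Minor, macOS: 159×268/570 = 74.7579
  Minor, Linux: 159×83/570 = 23.1526
  Trivial, Windows: 125×219/570 = 48.0263
  Trivial, macOS: 125×268/570 = 58.7719
  Trivial, Linux: 125×83/570 = 18.2018
Contributions (O − E)²/E:
  (44 − 48.7947)²/48.7947 = 0.4711
  (69 − 59.7123)²/59.7123 = 1.4446
  (14 − 18.4930)²/18.4930 = 1.0916
  (33 − 61.0895)²/61.0895 = 12.9158
  (81 − 74.7579)²/74.7579 = 0.5212
  (45 − 23.1526)²/23.1526 = 20.6158
  (71 − 61.0895)²/61.0895 = 1.6078
  (76 − 74.7579)²/74.7579 = 0.0206
  (12 − 23.1526)²/23.1526 = 5.3722
  (71 − 48.0263)²/48.0263 = 10.9896
  (42 − 58.7719)²/58.7719 = 4.7862
  (12 − 18.2018)²/18.2018 = 2.1131
χ² = 0.4711 + 1.4446 + 1.0916 + 12.9158 + 0.5212 + 20.6158 + 1.6078 + 0.0206 + 5.3722 + 10.9896 + 4.7862 + 2.1131 = 61.95

61.95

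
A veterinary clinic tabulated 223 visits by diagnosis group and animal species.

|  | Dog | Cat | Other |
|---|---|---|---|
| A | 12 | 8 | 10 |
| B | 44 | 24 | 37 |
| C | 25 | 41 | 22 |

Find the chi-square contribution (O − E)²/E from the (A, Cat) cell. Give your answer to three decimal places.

Row total (A) = 30; column total (Cat) = 73; N = 223.
Expected count E = 30 × 73 / 223 = 9.8206.
Contribution = (O − E)²/E = (8 − 9.8206)² / 9.8206 = 0.338.

0.338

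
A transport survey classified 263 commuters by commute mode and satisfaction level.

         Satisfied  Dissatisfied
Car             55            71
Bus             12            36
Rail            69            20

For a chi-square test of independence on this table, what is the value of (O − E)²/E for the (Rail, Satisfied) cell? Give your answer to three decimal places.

Row total (Rail) = 89; column total (Satisfied) = 136; N = 263.
Expected count E = 89 × 136 / 263 = 46.0228.
Contribution = (O − E)²/E = (69 − 46.0228)² / 46.0228 = 11.472.

11.472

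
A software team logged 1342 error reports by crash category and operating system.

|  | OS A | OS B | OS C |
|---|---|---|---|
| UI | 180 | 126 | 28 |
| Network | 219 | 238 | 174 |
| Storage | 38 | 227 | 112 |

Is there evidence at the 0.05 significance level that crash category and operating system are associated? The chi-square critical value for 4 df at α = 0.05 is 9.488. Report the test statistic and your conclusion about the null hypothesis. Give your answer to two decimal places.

Row totals: 334, 631, 377. Column totals: 437, 591, 314. Grand total N = 1342.
Expected counts (row total × column total / N):
  UI, OS A: 334×437/1342 = 108.762
  UI, OS B: 334×591/1342 = 147.089
  UI, OS C: 334×314/1342 = 78.149
  Network, OS A: 631×437/1342 = 205.475
  Network, OS B: 631×591/1342 = 277.885
  Network, OS C: 631×314/1342 = 147.641
  Storage, OS A: 377×437/1342 = 122.764
  Storage, OS B: 377×591/1342 = 166.026
  Storage, OS C: 377×314/1342 = 88.210
Contributions (O − E)²/E:
  (180 − 108.762)²/108.762 = 46.6602
  (126 − 147.089)²/147.089 = 3.0237
  (28 − 78.149)²/78.149 = 32.1811
  (219 − 205.475)²/205.475 = 0.8903
  (238 − 277.885)²/277.885 = 5.7247
  (174 − 147.641)²/147.641 = 4.7060
  (38 − 122.764)²/122.764 = 58.5264
  (227 − 166.026)²/166.026 = 22.3931
  (112 − 88.210)²/88.210 = 6.4161
χ² = 46.6602 + 3.0237 + 32.1811 + 0.8903 + 5.7247 + 4.7060 + 58.5264 + 22.3931 + 6.4161 = 180.52
df = (3−1)(3−1) = 4. Since 180.52 > 9.488, reject the null hypothesis of independence at α = 0.05.

180.52; reject H₀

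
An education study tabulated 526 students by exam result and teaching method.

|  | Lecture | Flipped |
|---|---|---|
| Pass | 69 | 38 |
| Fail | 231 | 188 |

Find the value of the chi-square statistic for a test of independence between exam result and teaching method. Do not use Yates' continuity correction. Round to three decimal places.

Row totals: 107, 419. Column totals: 300, 226. Grand total N = 526.
Expected counts (row total × column total / N):
  Pass, Lecture: 107×300/526 = 61.0266
  Pass, Flipped: 107×226/526 = 45.9734
  Fail, Lecture: 419×300/526 = 238.9734
  Fail, Flipped: 419×226/526 = 180.0266
Contributions (O − E)²/E:
  (69 − 61.0266)²/61.0266 = 1.0418
  (38 − 45.9734)²/45.9734 = 1.3829
  (231 − 238.9734)²/238.9734 = 0.2660
  (188 − 180.0266)²/180.0266 = 0.3531
χ² = 1.0418 + 1.3829 + 0.2660 + 0.3531 = 3.044

3.044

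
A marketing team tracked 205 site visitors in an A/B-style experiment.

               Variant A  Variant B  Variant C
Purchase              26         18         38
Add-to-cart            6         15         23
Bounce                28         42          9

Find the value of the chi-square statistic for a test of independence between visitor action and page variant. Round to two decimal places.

35.46

Row totals: 82, 44, 79. Column totals: 60, 75, 70. Grand total N = 205.
Expected counts (row total × column total / N):
  Purchase, Variant A: 82×60/205 = 24.000
  Purchase, Variant B: 82×75/205 = 30.000
  Purchase, Variant C: 82×70/205 = 28.000
  Add-to-cart, Variant A: 44×60/205 = 12.878
  Add-to-cart, Variant B: 44×75/205 = 16.098
  Add-to-cart, Variant C: 44×70/205 = 15.024
  Bounce, Variant A: 79×60/205 = 23.122
  Bounce, Variant B: 79×75/205 = 28.902
  Bounce, Variant C: 79×70/205 = 26.976
Contributions (O − E)²/E:
  (26 − 24.000)²/24.000 = 0.1667
  (18 − 30.000)²/30.000 = 4.8000
  (38 − 28.000)²/28.000 = 3.5714
  (6 − 12.878)²/12.878 = 3.6735
  (15 − 16.098)²/16.098 = 0.0749
  (23 − 15.024)²/15.024 = 4.2343
  (28 − 23.122)²/23.122 = 1.0291
  (42 − 28.902)²/28.902 = 5.9358
  (9 − 26.976)²/26.976 = 11.9787
χ² = 0.1667 + 4.8000 + 3.5714 + 3.6735 + 0.0749 + 4.2343 + 1.0291 + 5.9358 + 11.9787 = 35.46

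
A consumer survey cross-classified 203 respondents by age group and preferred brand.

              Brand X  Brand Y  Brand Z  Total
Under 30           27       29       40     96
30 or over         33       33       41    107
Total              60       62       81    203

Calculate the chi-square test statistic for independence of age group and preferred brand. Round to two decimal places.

Grand total N = 203.
Expected counts (row total × column total / N):
  Under 30, Brand X: 96×60/203 = 28.3744
  Under 30, Brand Y: 96×62/203 = 29.3202
  Under 30, Brand Z: 96×81/203 = 38.3054
  30 or over, Brand X: 107×60/203 = 31.6256
  30 or over, Brand Y: 107×62/203 = 32.6798
  30 or over, Brand Z: 107×81/203 = 42.6946
Contributions (O − E)²/E:
  (27 − 28.3744)²/28.3744 = 0.0666
  (29 − 29.3202)²/29.3202 = 0.0035
  (40 − 38.3054)²/38.3054 = 0.0750
  (33 − 31.6256)²/31.6256 = 0.0597
  (33 − 32.6798)²/32.6798 = 0.0031
  (41 − 42.6946)²/42.6946 = 0.0673
χ² = 0.0666 + 0.0035 + 0.0750 + 0.0597 + 0.0031 + 0.0673 = 0.28

0.28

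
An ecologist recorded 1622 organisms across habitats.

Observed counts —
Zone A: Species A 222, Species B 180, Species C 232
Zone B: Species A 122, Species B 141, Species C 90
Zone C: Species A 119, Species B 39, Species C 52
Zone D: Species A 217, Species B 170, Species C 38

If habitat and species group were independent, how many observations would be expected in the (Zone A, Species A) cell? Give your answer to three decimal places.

265.795

Row total (Zone A) = 634; column total (Species A) = 680; grand total N = 1622.
Expected count = (row total × column total) / N = 634 × 680 / 1622 = 265.795.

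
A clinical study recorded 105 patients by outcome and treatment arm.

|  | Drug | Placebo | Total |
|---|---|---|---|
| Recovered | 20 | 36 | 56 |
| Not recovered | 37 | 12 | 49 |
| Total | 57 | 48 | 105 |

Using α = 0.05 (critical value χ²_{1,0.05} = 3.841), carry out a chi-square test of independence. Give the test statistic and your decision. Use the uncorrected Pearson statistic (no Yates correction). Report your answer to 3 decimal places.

Grand total N = 105.
Expected counts (row total × column total / N):
  Recovered, Drug: 56×57/105 = 30.4000
  Recovered, Placebo: 56×48/105 = 25.6000
  Not recovered, Drug: 49×57/105 = 26.6000
  Not recovered, Placebo: 49×48/105 = 22.4000
Contributions (O − E)²/E:
  (20 − 30.4000)²/30.4000 = 3.5579
  (36 − 25.6000)²/25.6000 = 4.2250
  (37 − 26.6000)²/26.6000 = 4.0662
  (12 − 22.4000)²/22.4000 = 4.8286
χ² = 3.5579 + 4.2250 + 4.0662 + 4.8286 = 16.678
df = (2−1)(2−1) = 1. Since 16.678 > 3.841, reject the null hypothesis of independence at α = 0.05.

16.678; reject H₀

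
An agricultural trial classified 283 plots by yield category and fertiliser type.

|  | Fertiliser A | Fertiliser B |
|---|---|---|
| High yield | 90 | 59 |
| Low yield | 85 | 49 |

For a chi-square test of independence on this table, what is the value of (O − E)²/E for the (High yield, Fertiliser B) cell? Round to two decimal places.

Row total (High yield) = 149; column total (Fertiliser B) = 108; N = 283.
Expected count E = 149 × 108 / 283 = 56.862.
Contribution = (O − E)²/E = (59 − 56.862)² / 56.862 = 0.08.

0.08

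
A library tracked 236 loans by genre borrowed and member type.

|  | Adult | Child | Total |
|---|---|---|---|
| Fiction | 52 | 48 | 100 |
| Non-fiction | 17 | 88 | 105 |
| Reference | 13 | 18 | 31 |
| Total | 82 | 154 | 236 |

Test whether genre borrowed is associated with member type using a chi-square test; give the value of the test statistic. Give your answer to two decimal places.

29.78

Grand total N = 236.
Expected counts (row total × column total / N):
  Fiction, Adult: 100×82/236 = 34.746
  Fiction, Child: 100×154/236 = 65.254
  Non-fiction, Adult: 105×82/236 = 36.483
  Non-fiction, Child: 105×154/236 = 68.517
  Reference, Adult: 31×82/236 = 10.771
  Reference, Child: 31×154/236 = 20.229
Contributions (O − E)²/E:
  (52 − 34.746)²/34.746 = 8.5679
  (48 − 65.254)²/65.254 = 4.5622
  (17 − 36.483)²/36.483 = 10.4045
  (88 − 68.517)²/68.517 = 5.5400
  (13 − 10.771)²/10.771 = 0.4613
  (18 − 20.229)²/20.229 = 0.2456
χ² = 8.5679 + 4.5622 + 10.4045 + 5.5400 + 0.4613 + 0.2456 = 29.78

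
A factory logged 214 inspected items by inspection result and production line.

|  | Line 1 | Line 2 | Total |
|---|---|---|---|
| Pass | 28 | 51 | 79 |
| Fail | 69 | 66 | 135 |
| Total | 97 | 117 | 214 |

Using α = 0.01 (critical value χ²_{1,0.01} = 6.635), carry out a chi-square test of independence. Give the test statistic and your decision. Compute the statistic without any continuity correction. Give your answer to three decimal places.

Grand total N = 214.
Expected counts (row total × column total / N):
  Pass, Line 1: 79×97/214 = 35.8084
  Pass, Line 2: 79×117/214 = 43.1916
  Fail, Line 1: 135×97/214 = 61.1916
  Fail, Line 2: 135×117/214 = 73.8084
Contributions (O − E)²/E:
  (28 − 35.8084)²/35.8084 = 1.7027
  (51 − 43.1916)²/43.1916 = 1.4116
  (69 − 61.1916)²/61.1916 = 0.9964
  (66 − 73.8084)²/73.8084 = 0.8261
χ² = 1.7027 + 1.4116 + 0.9964 + 0.8261 = 4.937
df = (2−1)(2−1) = 1. Since 4.937 < 6.635, fail to reject the null hypothesis of independence at α = 0.01.

4.937; fail to reject H₀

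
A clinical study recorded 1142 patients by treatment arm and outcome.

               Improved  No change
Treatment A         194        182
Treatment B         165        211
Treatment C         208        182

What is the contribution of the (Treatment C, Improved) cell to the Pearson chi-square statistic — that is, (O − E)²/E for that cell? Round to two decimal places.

1.07

Row total (Treatment C) = 390; column total (Improved) = 567; N = 1142.
Expected count E = 390 × 567 / 1142 = 193.634.
Contribution = (O − E)²/E = (208 − 193.634)² / 193.634 = 1.07.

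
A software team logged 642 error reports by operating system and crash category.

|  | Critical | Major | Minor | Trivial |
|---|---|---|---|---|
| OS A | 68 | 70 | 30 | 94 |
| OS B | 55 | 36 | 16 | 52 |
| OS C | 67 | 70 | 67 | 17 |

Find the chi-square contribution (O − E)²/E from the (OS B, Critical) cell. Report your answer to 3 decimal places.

1.341

Row total (OS B) = 159; column total (Critical) = 190; N = 642.
Expected count E = 159 × 190 / 642 = 47.0561.
Contribution = (O − E)²/E = (55 − 47.0561)² / 47.0561 = 1.341.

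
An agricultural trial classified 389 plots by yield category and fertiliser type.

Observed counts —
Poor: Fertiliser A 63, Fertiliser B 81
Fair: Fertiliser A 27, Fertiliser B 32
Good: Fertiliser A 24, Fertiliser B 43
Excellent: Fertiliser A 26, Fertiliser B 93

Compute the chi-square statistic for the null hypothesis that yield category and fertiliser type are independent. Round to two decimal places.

Row totals: 144, 59, 67, 119. Column totals: 140, 249. Grand total N = 389.
Expected counts (row total × column total / N):
  Poor, Fertiliser A: 144×140/389 = 51.825
  Poor, Fertiliser B: 144×249/389 = 92.175
  Fair, Fertiliser A: 59×140/389 = 21.234
  Fair, Fertiliser B: 59×249/389 = 37.766
  Good, Fertiliser A: 67×140/389 = 24.113
  Good, Fertiliser B: 67×249/389 = 42.887
  Excellent, Fertiliser A: 119×140/389 = 42.828
  Excellent, Fertiliser B: 119×249/389 = 76.172
Contributions (O − E)²/E:
  (63 − 51.825)²/51.825 = 2.4097
  (81 − 92.175)²/92.175 = 1.3548
  (27 − 21.234)²/21.234 = 1.5657
  (32 − 37.766)²/37.766 = 0.8803
  (24 − 24.113)²/24.113 = 0.0005
  (43 − 42.887)²/42.887 = 0.0003
  (26 − 42.828)²/42.828 = 6.6121
  (93 − 76.172)²/76.172 = 3.7177
χ² = 2.4097 + 1.3548 + 1.5657 + 0.8803 + 0.0005 + 0.0003 + 6.6121 + 3.7177 = 16.54

16.54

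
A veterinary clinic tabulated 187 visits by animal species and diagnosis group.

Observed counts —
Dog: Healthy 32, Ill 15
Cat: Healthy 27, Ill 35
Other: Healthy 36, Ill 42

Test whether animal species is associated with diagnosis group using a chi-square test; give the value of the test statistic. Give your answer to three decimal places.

Row totals: 47, 62, 78. Column totals: 95, 92. Grand total N = 187.
Expected counts (row total × column total / N):
  Dog, Healthy: 47×95/187 = 23.8770
  Dog, Ill: 47×92/187 = 23.1230
  Cat, Healthy: 62×95/187 = 31.4973
  Cat, Ill: 62×92/187 = 30.5027
  Other, Healthy: 78×95/187 = 39.6257
  Other, Ill: 78×92/187 = 38.3743
Contributions (O − E)²/E:
  (32 − 23.8770)²/23.8770 = 2.7635
  (15 − 23.1230)²/23.1230 = 2.8536
  (27 − 31.4973)²/31.4973 = 0.6421
  (35 − 30.5027)²/30.5027 = 0.6631
  (36 − 39.6257)²/39.6257 = 0.3317
  (42 − 38.3743)²/38.3743 = 0.3426
χ² = 2.7635 + 2.8536 + 0.6421 + 0.6631 + 0.3317 + 0.3426 = 7.597

7.597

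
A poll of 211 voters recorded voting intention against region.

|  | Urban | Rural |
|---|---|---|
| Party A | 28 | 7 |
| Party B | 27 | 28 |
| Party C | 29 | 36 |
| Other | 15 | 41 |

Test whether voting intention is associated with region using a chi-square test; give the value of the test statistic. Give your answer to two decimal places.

24.74

Row totals: 35, 55, 65, 56. Column totals: 99, 112. Grand total N = 211.
Expected counts (row total × column total / N):
  Party A, Urban: 35×99/211 = 16.422
  Party A, Rural: 35×112/211 = 18.578
  Party B, Urban: 55×99/211 = 25.806
  Party B, Rural: 55×112/211 = 29.194
  Party C, Urban: 65×99/211 = 30.498
  Party C, Rural: 65×112/211 = 34.502
  Other, Urban: 56×99/211 = 26.275
  Other, Rural: 56×112/211 = 29.725
Contributions (O − E)²/E:
  (28 − 16.422)²/16.422 = 8.1628
  (7 − 18.578)²/18.578 = 7.2155
  (27 − 25.806)²/25.806 = 0.0552
  (28 − 29.194)²/29.194 = 0.0488
  (29 − 30.498)²/30.498 = 0.0736
  (36 − 34.502)²/34.502 = 0.0650
  (15 − 26.275)²/26.275 = 4.8383
  (41 − 29.725)²/29.725 = 4.2767
χ² = 8.1628 + 7.2155 + 0.0552 + 0.0488 + 0.0736 + 0.0650 + 4.8383 + 4.2767 = 24.74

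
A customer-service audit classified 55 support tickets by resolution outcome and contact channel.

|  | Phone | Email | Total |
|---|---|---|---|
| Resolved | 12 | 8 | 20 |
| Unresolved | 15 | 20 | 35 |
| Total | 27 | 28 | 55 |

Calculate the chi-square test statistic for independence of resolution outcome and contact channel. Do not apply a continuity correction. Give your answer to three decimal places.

Grand total N = 55.
Expected counts (row total × column total / N):
  Resolved, Phone: 20×27/55 = 9.8182
  Resolved, Email: 20×28/55 = 10.1818
  Unresolved, Phone: 35×27/55 = 17.1818
  Unresolved, Email: 35×28/55 = 17.8182
Contributions (O − E)²/E:
  (12 − 9.8182)²/9.8182 = 0.4848
  (8 − 10.1818)²/10.1818 = 0.4675
  (15 − 17.1818)²/17.1818 = 0.2771
  (20 − 17.8182)²/17.8182 = 0.2672
χ² = 0.4848 + 0.4675 + 0.2771 + 0.2672 = 1.497

1.497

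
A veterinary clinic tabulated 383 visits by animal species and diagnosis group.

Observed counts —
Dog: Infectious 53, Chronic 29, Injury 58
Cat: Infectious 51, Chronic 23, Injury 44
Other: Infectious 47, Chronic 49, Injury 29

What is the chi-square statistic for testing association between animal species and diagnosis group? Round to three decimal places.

19.132

Row totals: 140, 118, 125. Column totals: 151, 101, 131. Grand total N = 383.
Expected counts (row total × column total / N):
  Dog, Infectious: 140×151/383 = 55.1958
  Dog, Chronic: 140×101/383 = 36.9191
  Dog, Injury: 140×131/383 = 47.8851
  Cat, Infectious: 118×151/383 = 46.5222
  Cat, Chronic: 118×101/383 = 31.1175
  Cat, Injury: 118×131/383 = 40.3603
  Other, Infectious: 125×151/383 = 49.2820
  Other, Chronic: 125×101/383 = 32.9634
  Other, Injury: 125×131/383 = 42.7546
Contributions (O − E)²/E:
  (53 − 55.1958)²/55.1958 = 0.0874
  (29 − 36.9191)²/36.9191 = 1.6986
  (58 − 47.8851)²/47.8851 = 2.1366
  (51 − 46.5222)²/46.5222 = 0.4310
  (23 − 31.1175)²/31.1175 = 2.1176
  (44 − 40.3603)²/40.3603 = 0.3282
  (47 − 49.2820)²/49.2820 = 0.1057
  (49 − 32.9634)²/32.9634 = 7.8018
  (29 − 42.7546)²/42.7546 = 4.4250
χ² = 0.0874 + 1.6986 + 2.1366 + 0.4310 + 2.1176 + 0.3282 + 0.1057 + 7.8018 + 4.4250 = 19.132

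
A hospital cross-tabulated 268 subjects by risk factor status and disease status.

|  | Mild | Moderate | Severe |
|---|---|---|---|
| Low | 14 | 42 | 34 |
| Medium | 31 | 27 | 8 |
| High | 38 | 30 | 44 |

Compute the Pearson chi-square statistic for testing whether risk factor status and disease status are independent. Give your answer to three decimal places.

29.305

Row totals: 90, 66, 112. Column totals: 83, 99, 86. Grand total N = 268.
Expected counts (row total × column total / N):
  Low, Mild: 90×83/268 = 27.8731
  Low, Moderate: 90×99/268 = 33.2463
  Low, Severe: 90×86/268 = 28.8806
  Medium, Mild: 66×83/268 = 20.4403
  Medium, Moderate: 66×99/268 = 24.3806
  Medium, Severe: 66×86/268 = 21.1791
  High, Mild: 112×83/268 = 34.6866
  High, Moderate: 112×99/268 = 41.3731
  High, Severe: 112×86/268 = 35.9403
Contributions (O − E)²/E:
  (14 − 27.8731)²/27.8731 = 6.9050
  (42 − 33.2463)²/33.2463 = 2.3048
  (34 − 28.8806)²/28.8806 = 0.9075
  (31 − 20.4403)²/20.4403 = 5.4553
  (27 − 24.3806)²/24.3806 = 0.2814
  (8 − 21.1791)²/21.1791 = 8.2009
  (38 − 34.6866)²/34.6866 = 0.3165
  (30 − 41.3731)²/41.3731 = 3.1264
  (44 − 35.9403)²/35.9403 = 1.8074
χ² = 6.9050 + 2.3048 + 0.9075 + 5.4553 + 0.2814 + 8.2009 + 0.3165 + 3.1264 + 1.8074 = 29.305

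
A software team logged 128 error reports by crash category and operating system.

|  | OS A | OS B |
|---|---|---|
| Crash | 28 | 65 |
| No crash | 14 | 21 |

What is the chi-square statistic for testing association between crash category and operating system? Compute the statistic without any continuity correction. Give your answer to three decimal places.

Row totals: 93, 35. Column totals: 42, 86. Grand total N = 128.
Expected counts (row total × column total / N):
  Crash, OS A: 93×42/128 = 30.5156
  Crash, OS B: 93×86/128 = 62.4844
  No crash, OS A: 35×42/128 = 11.4844
  No crash, OS B: 35×86/128 = 23.5156
Contributions (O − E)²/E:
  (28 − 30.5156)²/30.5156 = 0.2074
  (65 − 62.4844)²/62.4844 = 0.1013
  (14 − 11.4844)²/11.4844 = 0.5510
  (21 − 23.5156)²/23.5156 = 0.2691
χ² = 0.2074 + 0.1013 + 0.5510 + 0.2691 = 1.129

1.129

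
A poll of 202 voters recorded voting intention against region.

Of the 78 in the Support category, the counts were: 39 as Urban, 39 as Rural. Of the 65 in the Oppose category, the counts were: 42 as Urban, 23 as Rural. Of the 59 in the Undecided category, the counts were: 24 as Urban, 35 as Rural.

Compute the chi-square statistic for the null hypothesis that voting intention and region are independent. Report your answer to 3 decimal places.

Row totals: 78, 65, 59. Column totals: 105, 97. Grand total N = 202.
Expected counts (row total × column total / N):
  Support, Urban: 78×105/202 = 40.5446
  Support, Rural: 78×97/202 = 37.4554
  Oppose, Urban: 65×105/202 = 33.7871
  Oppose, Rural: 65×97/202 = 31.2129
  Undecided, Urban: 59×105/202 = 30.6683
  Undecided, Rural: 59×97/202 = 28.3317
Contributions (O − E)²/E:
  (39 − 40.5446)²/40.5446 = 0.0588
  (39 − 37.4554)²/37.4554 = 0.0637
  (42 − 33.7871)²/33.7871 = 1.9964
  (23 − 31.2129)²/31.2129 = 2.1610
  (24 − 30.6683)²/30.6683 = 1.4499
  (35 − 28.3317)²/28.3317 = 1.5695
χ² = 0.0588 + 0.0637 + 1.9964 + 2.1610 + 1.4499 + 1.5695 = 7.299

7.299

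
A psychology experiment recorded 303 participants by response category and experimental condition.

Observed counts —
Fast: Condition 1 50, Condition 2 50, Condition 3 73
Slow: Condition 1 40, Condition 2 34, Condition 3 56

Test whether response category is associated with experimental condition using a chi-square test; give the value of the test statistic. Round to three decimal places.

Row totals: 173, 130. Column totals: 90, 84, 129. Grand total N = 303.
Expected counts (row total × column total / N):
  Fast, Condition 1: 173×90/303 = 51.3861
  Fast, Condition 2: 173×84/303 = 47.9604
  Fast, Condition 3: 173×129/303 = 73.6535
  Slow, Condition 1: 130×90/303 = 38.6139
  Slow, Condition 2: 130×84/303 = 36.0396
  Slow, Condition 3: 130×129/303 = 55.3465
Contributions (O − E)²/E:
  (50 − 51.3861)²/51.3861 = 0.0374
  (50 − 47.9604)²/47.9604 = 0.0867
  (73 − 73.6535)²/73.6535 = 0.0058
  (40 − 38.6139)²/38.6139 = 0.0498
  (34 − 36.0396)²/36.0396 = 0.1154
  (56 − 55.3465)²/55.3465 = 0.0077
χ² = 0.0374 + 0.0867 + 0.0058 + 0.0498 + 0.1154 + 0.0077 = 0.303

0.303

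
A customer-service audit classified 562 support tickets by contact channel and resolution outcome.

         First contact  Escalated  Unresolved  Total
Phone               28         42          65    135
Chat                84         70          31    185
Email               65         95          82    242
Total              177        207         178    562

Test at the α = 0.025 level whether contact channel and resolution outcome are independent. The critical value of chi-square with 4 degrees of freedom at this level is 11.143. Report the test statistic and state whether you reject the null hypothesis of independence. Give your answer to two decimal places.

Grand total N = 562.
Expected counts (row total × column total / N):
  Phone, First contact: 135×177/562 = 42.5178
  Phone, Escalated: 135×207/562 = 49.7242
  Phone, Unresolved: 135×178/562 = 42.7580
  Chat, First contact: 185×177/562 = 58.2651
  Chat, Escalated: 185×207/562 = 68.1406
  Chat, Unresolved: 185×178/562 = 58.5943
  Email, First contact: 242×177/562 = 76.2171
  Email, Escalated: 242×207/562 = 89.1352
  Email, Unresolved: 242×178/562 = 76.6477
Contributions (O − E)²/E:
  (28 − 42.5178)²/42.5178 = 4.9571
  (42 − 49.7242)²/49.7242 = 1.1999
  (65 − 42.7580)²/42.7580 = 11.5699
  (84 − 58.2651)²/58.2651 = 11.3668
  (70 − 68.1406)²/68.1406 = 0.0507
  (31 − 58.5943)²/58.5943 = 12.9952
  (65 − 76.2171)²/76.2171 = 1.6509
  (95 − 89.1352)²/89.1352 = 0.3859
  (82 − 76.6477)²/76.6477 = 0.3738
χ² = 4.9571 + 1.1999 + 11.5699 + 11.3668 + 0.0507 + 12.9952 + 1.6509 + 0.3859 + 0.3738 = 44.55
df = (3−1)(3−1) = 4. Since 44.55 > 11.143, reject the null hypothesis of independence at α = 0.025.

44.55; reject H₀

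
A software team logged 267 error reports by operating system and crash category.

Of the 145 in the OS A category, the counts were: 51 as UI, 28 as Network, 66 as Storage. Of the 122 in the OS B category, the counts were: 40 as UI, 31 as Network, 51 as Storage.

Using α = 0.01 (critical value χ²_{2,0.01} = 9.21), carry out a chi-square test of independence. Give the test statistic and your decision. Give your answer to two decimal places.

Row totals: 145, 122. Column totals: 91, 59, 117. Grand total N = 267.
Expected counts (row total × column total / N):
  OS A, UI: 145×91/267 = 49.419
  OS A, Network: 145×59/267 = 32.041
  OS A, Storage: 145×117/267 = 63.539
  OS B, UI: 122×91/267 = 41.581
  OS B, Network: 122×59/267 = 26.959
  OS B, Storage: 122×117/267 = 53.461
Contributions (O − E)²/E:
  (51 − 49.419)²/49.419 = 0.0506
  (28 − 32.041)²/32.041 = 0.5096
  (66 − 63.539)²/63.539 = 0.0953
  (40 − 41.581)²/41.581 = 0.0601
  (31 − 26.959)²/26.959 = 0.6057
  (51 − 53.461)²/53.461 = 0.1133
χ² = 0.0506 + 0.5096 + 0.0953 + 0.0601 + 0.6057 + 0.1133 = 1.43
df = (2−1)(3−1) = 2. Since 1.43 < 9.21, fail to reject the null hypothesis of independence at α = 0.01.

1.43; fail to reject H₀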